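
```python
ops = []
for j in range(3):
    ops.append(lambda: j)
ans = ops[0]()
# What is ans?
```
2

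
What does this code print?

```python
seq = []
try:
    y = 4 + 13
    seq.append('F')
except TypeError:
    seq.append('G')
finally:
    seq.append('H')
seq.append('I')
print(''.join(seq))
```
FHI

finally runs after normal execution too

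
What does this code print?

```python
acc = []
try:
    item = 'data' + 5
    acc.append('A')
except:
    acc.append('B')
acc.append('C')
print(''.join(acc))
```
BC

Exception raised in try, caught by bare except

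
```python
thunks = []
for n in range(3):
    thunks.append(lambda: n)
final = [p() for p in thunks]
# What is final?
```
[2, 2, 2]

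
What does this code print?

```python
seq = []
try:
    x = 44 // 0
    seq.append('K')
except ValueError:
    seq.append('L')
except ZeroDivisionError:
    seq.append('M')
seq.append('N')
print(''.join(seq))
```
MN

ZeroDivisionError is caught by its specific handler, not ValueError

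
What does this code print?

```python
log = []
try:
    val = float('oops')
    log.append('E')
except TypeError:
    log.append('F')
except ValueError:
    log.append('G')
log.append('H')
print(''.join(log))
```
GH

ValueError is caught by its specific handler, not TypeError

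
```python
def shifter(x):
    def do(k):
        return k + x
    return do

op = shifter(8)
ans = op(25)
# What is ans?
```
33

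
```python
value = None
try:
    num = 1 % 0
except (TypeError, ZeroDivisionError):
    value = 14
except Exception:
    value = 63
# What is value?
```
14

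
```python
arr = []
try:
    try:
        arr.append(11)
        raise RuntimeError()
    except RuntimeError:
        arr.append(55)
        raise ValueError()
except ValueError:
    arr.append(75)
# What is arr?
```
[11, 55, 75]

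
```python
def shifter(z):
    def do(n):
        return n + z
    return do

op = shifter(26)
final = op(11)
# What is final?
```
37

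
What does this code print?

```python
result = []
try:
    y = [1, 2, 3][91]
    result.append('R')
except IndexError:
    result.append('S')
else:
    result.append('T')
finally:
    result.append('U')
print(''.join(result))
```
SU

Exception: except runs, else skipped, finally runs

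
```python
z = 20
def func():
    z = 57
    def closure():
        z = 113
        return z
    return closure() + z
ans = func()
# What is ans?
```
170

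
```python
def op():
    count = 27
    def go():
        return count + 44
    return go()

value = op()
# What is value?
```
71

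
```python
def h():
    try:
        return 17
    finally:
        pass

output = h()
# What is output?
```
17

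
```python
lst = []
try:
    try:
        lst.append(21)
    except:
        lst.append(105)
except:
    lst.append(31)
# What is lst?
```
[21]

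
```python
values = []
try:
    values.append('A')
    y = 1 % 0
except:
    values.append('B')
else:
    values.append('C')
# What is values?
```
['A', 'B']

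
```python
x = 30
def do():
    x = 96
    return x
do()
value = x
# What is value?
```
30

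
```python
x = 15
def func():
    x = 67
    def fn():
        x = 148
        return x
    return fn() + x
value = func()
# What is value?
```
215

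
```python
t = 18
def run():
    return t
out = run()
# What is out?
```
18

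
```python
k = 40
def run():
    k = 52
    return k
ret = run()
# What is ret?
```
52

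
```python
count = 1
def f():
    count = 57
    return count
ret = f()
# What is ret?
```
57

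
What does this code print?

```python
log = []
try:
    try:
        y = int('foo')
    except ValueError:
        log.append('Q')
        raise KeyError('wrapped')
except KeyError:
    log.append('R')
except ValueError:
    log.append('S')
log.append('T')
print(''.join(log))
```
QRT

KeyError raised and caught, original ValueError not re-raised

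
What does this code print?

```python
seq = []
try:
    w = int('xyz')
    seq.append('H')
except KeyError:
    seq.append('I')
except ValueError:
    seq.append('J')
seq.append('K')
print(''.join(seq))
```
JK

ValueError is caught by its specific handler, not KeyError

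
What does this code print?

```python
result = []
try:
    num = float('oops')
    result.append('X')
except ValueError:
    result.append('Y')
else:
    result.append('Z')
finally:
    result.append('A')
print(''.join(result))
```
YA

Exception: except runs, else skipped, finally runs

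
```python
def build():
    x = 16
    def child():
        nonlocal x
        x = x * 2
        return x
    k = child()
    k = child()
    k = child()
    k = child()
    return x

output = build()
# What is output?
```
256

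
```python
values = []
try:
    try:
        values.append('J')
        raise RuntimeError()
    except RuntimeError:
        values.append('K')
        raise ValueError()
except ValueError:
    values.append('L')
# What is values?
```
['J', 'K', 'L']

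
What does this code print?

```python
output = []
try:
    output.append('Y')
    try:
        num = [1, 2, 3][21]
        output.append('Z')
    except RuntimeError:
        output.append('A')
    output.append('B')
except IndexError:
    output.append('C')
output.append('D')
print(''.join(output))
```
YCD

Inner handler doesn't match, propagates to outer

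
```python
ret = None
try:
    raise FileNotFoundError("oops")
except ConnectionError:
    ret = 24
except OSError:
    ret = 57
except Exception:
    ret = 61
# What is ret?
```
57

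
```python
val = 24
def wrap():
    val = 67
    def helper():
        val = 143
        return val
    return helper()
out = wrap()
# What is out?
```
143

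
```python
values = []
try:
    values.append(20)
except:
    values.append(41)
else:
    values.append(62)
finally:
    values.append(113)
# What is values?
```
[20, 62, 113]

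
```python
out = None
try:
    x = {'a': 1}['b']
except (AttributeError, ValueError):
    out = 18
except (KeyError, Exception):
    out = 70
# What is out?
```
70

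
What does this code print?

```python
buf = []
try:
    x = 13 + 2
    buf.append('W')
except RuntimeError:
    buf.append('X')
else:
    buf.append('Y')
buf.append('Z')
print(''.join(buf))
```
WYZ

else block runs when no exception occurs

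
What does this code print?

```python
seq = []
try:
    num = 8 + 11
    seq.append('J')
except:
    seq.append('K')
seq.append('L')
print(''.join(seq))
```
JL

No exception, try block completes normally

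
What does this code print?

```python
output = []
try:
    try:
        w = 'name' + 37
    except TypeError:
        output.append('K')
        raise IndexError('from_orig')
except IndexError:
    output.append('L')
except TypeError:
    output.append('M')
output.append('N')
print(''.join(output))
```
KLN

IndexError raised and caught, original TypeError not re-raised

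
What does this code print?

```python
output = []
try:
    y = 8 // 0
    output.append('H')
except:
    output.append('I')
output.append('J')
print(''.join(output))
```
IJ

Exception raised in try, caught by bare except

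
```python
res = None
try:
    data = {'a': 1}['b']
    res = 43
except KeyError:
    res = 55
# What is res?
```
55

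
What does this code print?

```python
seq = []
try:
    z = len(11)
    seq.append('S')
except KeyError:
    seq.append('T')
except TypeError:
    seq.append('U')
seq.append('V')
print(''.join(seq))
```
UV

TypeError is caught by its specific handler, not KeyError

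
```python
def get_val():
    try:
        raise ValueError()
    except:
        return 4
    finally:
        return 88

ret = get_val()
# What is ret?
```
88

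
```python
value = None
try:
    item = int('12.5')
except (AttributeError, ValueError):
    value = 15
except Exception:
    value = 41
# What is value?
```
15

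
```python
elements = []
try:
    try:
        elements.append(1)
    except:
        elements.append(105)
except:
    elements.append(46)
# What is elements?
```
[1]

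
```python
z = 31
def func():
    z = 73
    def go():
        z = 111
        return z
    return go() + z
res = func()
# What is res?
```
184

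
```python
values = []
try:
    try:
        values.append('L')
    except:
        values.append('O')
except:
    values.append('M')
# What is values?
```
['L']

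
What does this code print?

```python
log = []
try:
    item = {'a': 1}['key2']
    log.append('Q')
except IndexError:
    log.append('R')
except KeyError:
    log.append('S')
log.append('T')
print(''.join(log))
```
ST

KeyError is caught by its specific handler, not IndexError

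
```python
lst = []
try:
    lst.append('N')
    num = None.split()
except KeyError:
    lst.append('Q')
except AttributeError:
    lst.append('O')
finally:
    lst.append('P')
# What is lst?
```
['N', 'O', 'P']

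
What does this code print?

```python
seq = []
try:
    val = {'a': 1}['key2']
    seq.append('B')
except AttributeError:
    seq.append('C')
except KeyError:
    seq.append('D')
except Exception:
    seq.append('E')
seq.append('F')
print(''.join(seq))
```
DF

KeyError matches before generic Exception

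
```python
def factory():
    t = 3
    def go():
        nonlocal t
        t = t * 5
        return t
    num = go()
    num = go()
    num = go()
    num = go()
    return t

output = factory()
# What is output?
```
1875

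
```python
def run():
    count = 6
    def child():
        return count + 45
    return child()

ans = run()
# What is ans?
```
51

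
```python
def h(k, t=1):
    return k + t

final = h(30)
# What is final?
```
31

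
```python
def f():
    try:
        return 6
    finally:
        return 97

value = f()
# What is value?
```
97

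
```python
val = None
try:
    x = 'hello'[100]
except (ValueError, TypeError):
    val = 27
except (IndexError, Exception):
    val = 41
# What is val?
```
41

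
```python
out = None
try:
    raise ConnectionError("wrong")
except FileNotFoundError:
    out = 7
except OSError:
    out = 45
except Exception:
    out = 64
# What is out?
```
45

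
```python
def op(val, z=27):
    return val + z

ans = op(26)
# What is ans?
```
53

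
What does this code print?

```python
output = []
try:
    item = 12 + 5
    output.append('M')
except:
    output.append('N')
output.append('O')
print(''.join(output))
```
MO

No exception, try block completes normally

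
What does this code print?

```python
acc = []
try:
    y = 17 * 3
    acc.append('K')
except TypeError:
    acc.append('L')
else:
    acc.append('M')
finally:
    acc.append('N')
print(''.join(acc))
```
KMN

else runs before finally when no exception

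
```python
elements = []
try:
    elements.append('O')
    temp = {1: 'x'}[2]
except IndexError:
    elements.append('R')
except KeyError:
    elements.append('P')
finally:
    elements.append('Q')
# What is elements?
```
['O', 'P', 'Q']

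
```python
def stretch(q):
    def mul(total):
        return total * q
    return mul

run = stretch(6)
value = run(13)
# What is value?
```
78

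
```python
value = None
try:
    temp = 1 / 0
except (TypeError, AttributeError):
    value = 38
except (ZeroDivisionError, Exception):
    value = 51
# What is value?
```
51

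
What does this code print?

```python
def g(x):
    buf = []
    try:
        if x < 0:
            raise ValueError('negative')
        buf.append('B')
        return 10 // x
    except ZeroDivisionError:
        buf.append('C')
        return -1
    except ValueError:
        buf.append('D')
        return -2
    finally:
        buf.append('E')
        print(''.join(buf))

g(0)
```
BCE

x=0 causes ZeroDivisionError, caught, finally prints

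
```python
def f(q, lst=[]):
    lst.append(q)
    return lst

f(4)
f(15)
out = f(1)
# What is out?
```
[4, 15, 1]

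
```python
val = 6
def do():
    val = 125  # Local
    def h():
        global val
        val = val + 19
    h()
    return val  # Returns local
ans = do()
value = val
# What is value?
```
25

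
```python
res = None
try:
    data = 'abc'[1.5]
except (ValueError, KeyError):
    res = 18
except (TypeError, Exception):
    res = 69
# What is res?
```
69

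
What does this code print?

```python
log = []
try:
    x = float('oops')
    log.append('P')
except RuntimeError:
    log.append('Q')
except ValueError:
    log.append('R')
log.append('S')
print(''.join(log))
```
RS

ValueError is caught by its specific handler, not RuntimeError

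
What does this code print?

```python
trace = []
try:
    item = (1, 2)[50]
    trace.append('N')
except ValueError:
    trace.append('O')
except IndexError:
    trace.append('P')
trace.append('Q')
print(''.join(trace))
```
PQ

IndexError is caught by its specific handler, not ValueError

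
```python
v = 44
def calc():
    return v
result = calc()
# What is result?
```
44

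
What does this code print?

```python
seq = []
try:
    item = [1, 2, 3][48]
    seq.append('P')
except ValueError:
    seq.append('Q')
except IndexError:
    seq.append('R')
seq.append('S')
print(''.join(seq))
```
RS

IndexError is caught by its specific handler, not ValueError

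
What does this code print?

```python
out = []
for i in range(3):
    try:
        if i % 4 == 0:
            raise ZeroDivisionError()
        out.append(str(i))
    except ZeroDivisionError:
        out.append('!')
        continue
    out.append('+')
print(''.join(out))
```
!1+2+

continue in except skips rest of loop body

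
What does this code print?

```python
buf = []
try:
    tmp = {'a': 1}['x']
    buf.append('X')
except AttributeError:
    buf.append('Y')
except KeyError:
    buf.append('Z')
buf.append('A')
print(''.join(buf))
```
ZA

KeyError is caught by its specific handler, not AttributeError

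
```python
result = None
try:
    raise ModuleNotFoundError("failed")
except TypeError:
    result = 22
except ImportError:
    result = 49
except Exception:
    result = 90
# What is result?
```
49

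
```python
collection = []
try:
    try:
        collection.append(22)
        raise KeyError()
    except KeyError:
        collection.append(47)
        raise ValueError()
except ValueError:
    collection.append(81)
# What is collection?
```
[22, 47, 81]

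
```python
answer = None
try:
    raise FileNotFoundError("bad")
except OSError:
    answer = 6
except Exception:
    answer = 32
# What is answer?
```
6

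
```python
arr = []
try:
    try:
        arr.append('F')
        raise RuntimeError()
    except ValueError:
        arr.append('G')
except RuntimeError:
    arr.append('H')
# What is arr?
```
['F', 'H']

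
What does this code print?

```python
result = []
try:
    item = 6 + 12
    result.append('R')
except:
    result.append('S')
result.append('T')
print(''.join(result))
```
RT

No exception, try block completes normally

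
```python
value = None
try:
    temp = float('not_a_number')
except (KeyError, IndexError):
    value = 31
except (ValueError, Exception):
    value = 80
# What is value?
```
80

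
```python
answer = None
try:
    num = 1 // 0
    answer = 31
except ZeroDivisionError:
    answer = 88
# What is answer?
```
88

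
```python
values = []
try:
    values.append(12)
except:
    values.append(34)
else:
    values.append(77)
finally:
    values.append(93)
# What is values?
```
[12, 77, 93]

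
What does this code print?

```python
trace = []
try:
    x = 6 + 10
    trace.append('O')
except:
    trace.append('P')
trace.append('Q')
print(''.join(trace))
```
OQ

No exception, try block completes normally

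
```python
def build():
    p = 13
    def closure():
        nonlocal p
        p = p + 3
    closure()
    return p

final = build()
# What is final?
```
16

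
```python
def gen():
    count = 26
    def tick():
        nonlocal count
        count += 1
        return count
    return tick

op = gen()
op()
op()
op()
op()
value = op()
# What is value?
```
31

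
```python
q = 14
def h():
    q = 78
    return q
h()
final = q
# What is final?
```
14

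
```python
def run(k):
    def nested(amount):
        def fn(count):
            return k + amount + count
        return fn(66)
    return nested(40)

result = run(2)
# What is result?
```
108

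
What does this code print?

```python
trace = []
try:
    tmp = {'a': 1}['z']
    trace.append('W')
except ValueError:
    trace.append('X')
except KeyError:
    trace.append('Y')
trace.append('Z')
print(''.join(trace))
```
YZ

KeyError is caught by its specific handler, not ValueError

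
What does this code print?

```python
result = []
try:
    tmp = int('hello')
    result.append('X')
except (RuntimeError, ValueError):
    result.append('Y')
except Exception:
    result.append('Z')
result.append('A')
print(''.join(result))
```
YA

ValueError matches tuple containing it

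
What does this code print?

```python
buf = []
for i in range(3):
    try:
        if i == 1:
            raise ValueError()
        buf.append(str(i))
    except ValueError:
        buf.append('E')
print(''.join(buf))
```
0E2

Exception on i=1 caught, loop continues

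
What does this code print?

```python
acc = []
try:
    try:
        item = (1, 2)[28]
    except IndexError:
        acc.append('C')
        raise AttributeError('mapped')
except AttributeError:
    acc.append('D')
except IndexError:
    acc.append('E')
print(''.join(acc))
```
CD

New AttributeError raised, caught by outer AttributeError handler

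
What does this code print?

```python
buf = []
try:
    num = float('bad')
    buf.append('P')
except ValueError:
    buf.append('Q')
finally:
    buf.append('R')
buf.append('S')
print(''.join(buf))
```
QRS

finally always runs, even after exception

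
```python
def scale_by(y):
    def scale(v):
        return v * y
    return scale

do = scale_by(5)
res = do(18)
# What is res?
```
90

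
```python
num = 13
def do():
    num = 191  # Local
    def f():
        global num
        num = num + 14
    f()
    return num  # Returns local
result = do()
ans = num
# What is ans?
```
27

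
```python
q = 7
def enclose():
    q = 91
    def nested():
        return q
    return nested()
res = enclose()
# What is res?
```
91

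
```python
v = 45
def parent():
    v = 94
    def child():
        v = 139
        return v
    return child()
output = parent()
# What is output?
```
139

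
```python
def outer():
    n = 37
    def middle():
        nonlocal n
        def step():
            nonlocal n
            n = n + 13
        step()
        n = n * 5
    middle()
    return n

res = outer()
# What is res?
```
250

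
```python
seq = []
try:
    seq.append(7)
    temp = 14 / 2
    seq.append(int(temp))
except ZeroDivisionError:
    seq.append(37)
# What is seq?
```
[7, 7]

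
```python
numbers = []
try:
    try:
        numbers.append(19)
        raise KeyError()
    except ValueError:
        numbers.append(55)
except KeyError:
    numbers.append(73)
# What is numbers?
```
[19, 73]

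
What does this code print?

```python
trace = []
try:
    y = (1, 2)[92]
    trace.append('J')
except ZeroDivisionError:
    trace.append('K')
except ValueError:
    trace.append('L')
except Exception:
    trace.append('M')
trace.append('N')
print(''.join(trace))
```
MN

IndexError not specifically caught, falls to Exception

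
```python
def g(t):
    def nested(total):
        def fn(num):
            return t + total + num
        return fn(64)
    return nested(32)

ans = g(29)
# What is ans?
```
125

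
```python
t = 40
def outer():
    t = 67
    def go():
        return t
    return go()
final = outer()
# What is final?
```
67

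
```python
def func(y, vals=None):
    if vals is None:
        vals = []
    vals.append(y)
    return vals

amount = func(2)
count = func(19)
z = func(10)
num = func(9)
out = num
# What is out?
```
[9]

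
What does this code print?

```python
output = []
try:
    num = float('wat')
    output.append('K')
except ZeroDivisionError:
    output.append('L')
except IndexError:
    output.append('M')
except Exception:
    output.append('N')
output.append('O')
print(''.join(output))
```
NO

ValueError not specifically caught, falls to Exception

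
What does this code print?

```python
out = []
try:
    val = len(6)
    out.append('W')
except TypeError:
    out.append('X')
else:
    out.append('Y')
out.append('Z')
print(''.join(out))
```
XZ

else block skipped when exception is caught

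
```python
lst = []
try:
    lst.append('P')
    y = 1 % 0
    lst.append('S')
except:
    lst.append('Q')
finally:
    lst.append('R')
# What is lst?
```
['P', 'Q', 'R']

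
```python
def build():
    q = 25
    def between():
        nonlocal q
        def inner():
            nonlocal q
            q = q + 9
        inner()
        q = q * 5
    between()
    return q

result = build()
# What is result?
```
170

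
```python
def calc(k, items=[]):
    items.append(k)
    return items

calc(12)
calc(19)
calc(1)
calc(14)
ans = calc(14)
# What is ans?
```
[12, 19, 1, 14, 14]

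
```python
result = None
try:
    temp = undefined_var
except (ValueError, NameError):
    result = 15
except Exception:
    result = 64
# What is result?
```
15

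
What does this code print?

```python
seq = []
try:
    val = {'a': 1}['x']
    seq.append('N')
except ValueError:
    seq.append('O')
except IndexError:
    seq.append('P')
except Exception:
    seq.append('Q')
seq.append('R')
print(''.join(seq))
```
QR

KeyError not specifically caught, falls to Exception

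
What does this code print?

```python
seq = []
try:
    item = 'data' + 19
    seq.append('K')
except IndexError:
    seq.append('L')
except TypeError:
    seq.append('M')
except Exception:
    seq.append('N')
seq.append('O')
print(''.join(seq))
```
MO

TypeError matches before generic Exception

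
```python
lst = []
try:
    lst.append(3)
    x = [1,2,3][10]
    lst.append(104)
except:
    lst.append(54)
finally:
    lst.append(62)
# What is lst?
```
[3, 54, 62]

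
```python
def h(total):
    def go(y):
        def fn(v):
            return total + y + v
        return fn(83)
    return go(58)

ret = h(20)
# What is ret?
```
161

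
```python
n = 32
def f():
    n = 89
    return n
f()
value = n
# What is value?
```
32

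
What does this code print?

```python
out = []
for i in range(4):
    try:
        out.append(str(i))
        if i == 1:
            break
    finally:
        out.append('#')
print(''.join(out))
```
0#1#

finally runs even when breaking out of loop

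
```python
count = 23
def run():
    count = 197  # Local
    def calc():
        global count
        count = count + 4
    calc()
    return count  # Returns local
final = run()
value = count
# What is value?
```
27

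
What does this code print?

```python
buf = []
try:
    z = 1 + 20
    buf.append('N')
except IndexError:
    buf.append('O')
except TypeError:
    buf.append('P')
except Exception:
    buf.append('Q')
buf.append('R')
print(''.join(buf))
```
NR

No exception, try block completes normally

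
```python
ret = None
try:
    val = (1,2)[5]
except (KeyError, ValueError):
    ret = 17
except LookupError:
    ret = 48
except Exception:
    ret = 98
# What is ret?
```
48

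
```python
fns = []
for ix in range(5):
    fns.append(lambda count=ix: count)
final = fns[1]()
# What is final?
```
1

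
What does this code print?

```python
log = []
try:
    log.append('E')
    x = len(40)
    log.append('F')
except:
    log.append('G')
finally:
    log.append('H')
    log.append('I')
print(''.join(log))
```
EGHI

Code before exception runs, then except, then all of finally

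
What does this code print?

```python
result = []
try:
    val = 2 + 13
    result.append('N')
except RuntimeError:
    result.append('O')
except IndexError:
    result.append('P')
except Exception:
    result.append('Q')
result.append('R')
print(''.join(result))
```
NR

No exception, try block completes normally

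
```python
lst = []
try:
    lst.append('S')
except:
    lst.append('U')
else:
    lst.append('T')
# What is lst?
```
['S', 'T']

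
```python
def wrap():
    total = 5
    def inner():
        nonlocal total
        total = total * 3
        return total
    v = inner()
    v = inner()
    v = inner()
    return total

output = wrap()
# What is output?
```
135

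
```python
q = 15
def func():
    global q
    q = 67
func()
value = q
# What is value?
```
67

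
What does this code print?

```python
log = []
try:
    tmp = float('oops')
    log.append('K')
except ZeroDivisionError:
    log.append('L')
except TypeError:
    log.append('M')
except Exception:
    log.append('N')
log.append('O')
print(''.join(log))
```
NO

ValueError not specifically caught, falls to Exception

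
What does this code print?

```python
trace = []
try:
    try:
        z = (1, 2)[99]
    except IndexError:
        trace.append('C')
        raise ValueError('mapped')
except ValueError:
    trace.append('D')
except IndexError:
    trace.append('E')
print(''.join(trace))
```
CD

New ValueError raised, caught by outer ValueError handler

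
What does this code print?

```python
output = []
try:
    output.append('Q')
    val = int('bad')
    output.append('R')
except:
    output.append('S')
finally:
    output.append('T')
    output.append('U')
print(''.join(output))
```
QSTU

Code before exception runs, then except, then all of finally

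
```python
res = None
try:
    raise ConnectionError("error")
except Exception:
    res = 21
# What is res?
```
21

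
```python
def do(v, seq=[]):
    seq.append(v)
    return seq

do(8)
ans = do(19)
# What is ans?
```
[8, 19]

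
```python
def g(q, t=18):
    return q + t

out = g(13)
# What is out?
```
31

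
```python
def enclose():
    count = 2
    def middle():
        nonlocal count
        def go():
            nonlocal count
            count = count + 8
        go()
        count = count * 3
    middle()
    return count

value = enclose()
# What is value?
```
30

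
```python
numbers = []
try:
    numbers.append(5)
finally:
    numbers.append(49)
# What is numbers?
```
[5, 49]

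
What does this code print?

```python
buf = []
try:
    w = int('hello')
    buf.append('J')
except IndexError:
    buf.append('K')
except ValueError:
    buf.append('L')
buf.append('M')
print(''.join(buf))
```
LM

ValueError is caught by its specific handler, not IndexError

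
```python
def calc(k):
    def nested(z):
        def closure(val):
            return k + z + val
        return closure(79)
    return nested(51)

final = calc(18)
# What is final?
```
148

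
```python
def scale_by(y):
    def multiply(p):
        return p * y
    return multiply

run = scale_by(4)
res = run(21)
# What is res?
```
84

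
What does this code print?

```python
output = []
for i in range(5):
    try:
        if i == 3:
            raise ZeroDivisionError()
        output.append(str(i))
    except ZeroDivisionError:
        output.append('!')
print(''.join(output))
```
012!4

Exception on i=3 caught, loop continues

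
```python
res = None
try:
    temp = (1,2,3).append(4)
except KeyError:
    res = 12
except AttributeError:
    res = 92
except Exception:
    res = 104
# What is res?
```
92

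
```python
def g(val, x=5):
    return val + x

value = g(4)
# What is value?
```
9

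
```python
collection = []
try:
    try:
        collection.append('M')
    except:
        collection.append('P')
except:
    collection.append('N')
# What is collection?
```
['M']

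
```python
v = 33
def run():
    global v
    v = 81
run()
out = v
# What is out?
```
81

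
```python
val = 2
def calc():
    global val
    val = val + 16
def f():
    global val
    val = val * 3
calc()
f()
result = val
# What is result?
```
54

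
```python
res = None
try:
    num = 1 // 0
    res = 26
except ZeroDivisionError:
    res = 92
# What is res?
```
92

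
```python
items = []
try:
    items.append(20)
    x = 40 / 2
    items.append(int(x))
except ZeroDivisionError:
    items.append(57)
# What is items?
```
[20, 20]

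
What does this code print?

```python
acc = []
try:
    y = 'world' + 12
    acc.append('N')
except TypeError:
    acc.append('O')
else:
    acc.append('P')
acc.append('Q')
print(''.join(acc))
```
OQ

else block skipped when exception is caught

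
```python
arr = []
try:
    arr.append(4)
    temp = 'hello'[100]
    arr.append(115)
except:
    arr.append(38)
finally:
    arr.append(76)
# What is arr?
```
[4, 38, 76]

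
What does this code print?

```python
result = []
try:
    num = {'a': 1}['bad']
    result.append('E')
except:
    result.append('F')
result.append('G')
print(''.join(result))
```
FG

Exception raised in try, caught by bare except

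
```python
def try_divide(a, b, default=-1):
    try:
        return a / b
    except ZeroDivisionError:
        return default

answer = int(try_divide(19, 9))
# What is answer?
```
2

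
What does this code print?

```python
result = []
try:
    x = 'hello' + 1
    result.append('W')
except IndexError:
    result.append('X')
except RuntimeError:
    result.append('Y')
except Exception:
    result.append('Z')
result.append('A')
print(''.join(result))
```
ZA

TypeError not specifically caught, falls to Exception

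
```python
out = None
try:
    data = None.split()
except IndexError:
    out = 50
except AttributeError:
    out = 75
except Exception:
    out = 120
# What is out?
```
75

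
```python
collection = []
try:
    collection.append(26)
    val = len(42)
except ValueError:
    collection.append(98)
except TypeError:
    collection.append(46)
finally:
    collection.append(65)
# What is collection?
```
[26, 46, 65]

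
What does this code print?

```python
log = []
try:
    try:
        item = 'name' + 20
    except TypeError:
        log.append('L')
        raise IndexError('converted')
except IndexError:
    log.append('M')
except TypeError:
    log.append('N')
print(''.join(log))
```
LM

New IndexError raised, caught by outer IndexError handler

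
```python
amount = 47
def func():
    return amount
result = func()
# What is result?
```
47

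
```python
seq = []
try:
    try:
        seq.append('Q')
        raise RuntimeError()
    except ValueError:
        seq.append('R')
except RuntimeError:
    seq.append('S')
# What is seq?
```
['Q', 'S']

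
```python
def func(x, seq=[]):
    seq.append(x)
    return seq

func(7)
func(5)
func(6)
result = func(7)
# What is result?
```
[7, 5, 6, 7]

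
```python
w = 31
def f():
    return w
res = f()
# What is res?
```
31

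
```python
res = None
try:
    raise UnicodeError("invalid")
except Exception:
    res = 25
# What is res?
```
25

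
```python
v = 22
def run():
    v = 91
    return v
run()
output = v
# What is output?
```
22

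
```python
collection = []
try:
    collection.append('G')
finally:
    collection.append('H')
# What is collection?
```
['G', 'H']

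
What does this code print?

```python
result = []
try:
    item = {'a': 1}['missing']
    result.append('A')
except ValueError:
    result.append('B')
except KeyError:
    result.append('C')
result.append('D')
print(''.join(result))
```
CD

KeyError is caught by its specific handler, not ValueError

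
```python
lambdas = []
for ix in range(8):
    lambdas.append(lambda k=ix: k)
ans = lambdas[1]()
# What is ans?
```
1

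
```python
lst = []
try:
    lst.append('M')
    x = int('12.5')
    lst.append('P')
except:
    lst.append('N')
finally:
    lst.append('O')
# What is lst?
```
['M', 'N', 'O']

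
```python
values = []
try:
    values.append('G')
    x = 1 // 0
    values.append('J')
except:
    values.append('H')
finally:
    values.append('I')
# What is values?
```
['G', 'H', 'I']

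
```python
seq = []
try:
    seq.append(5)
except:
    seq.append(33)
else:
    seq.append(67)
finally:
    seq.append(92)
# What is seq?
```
[5, 67, 92]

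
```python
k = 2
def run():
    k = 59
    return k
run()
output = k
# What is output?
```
2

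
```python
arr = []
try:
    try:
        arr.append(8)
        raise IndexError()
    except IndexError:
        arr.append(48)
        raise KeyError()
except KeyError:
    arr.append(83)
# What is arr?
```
[8, 48, 83]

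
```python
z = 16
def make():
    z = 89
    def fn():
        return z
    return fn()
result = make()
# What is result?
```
89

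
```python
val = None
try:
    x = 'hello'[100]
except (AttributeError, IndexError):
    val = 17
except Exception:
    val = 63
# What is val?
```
17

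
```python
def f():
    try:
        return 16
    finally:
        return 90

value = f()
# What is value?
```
90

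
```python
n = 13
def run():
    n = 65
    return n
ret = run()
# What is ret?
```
65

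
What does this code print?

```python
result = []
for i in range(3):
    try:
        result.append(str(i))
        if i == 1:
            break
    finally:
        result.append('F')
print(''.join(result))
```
0F1F

finally runs even when breaking out of loop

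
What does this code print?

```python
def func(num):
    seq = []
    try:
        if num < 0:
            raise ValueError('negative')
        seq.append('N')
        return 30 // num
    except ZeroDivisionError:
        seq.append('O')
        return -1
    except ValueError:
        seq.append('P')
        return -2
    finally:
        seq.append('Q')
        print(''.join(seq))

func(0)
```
NOQ

num=0 causes ZeroDivisionError, caught, finally prints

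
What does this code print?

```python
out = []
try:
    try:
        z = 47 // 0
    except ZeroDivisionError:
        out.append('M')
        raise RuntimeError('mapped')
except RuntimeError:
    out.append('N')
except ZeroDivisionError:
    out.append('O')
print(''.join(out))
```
MN

New RuntimeError raised, caught by outer RuntimeError handler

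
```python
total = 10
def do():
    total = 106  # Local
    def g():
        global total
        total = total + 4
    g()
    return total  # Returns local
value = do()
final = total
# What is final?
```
14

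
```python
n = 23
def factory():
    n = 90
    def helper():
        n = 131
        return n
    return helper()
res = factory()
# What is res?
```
131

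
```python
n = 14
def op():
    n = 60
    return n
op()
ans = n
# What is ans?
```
14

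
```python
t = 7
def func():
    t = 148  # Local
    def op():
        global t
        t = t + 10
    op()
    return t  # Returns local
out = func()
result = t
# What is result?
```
17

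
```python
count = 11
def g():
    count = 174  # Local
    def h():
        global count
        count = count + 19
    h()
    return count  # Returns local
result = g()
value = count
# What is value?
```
30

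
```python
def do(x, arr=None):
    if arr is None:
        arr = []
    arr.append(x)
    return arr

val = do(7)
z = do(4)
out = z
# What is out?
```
[4]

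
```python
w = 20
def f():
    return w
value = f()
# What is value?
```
20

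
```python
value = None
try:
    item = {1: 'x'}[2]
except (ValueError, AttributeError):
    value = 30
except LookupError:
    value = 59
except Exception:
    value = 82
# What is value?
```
59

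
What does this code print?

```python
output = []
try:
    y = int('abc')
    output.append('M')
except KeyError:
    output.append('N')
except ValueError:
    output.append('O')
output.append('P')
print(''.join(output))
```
OP

ValueError is caught by its specific handler, not KeyError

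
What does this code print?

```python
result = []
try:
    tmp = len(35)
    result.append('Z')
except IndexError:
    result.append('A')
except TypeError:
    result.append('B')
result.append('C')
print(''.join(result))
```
BC

TypeError is caught by its specific handler, not IndexError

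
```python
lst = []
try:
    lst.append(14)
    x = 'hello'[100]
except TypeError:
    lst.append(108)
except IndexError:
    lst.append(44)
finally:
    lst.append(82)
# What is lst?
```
[14, 44, 82]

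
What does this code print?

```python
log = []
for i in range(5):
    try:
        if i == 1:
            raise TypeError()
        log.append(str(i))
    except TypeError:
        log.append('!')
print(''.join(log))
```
0!234

Exception on i=1 caught, loop continues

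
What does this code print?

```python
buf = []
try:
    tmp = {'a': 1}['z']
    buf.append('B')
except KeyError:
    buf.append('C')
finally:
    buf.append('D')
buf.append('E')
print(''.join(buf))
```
CDE

finally always runs, even after exception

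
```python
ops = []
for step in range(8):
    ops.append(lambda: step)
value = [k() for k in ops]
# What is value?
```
[7, 7, 7, 7, 7, 7, 7, 7]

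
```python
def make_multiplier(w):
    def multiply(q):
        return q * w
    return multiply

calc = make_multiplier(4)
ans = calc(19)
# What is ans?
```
76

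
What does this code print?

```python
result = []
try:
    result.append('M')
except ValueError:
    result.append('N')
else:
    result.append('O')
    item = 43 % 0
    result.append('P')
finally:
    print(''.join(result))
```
MO

Try succeeds, else appends 'O', ZeroDivisionError in else is uncaught, finally prints before exception propagates ('P' never appended)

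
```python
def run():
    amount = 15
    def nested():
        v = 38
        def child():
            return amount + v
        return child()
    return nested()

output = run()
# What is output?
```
53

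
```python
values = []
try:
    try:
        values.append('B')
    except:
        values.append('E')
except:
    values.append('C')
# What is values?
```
['B']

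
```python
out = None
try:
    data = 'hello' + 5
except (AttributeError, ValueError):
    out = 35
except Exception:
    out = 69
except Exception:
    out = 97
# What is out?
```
69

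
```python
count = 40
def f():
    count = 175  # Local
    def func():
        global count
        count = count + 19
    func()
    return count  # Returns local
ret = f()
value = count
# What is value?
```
59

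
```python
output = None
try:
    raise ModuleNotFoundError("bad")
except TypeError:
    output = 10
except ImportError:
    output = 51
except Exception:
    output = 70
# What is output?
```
51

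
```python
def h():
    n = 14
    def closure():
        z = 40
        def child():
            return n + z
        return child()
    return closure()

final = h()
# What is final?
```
54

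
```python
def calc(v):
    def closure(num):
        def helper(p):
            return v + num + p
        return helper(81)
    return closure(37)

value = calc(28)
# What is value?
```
146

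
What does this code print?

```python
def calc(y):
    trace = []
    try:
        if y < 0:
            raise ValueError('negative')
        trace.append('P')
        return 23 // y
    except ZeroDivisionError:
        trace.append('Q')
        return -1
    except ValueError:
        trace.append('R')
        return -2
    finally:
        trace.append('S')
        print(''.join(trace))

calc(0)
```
PQS

y=0 causes ZeroDivisionError, caught, finally prints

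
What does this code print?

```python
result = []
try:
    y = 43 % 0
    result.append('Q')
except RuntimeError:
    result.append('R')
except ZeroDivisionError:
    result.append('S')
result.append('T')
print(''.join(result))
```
ST

ZeroDivisionError is caught by its specific handler, not RuntimeError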